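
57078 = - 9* ( - 6342)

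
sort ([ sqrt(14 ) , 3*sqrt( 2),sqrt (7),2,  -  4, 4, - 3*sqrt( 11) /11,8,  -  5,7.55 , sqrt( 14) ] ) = [ - 5,  -  4,  -  3*sqrt(11) /11, 2, sqrt( 7 ),sqrt( 14 ),  sqrt ( 14 ), 4, 3*sqrt( 2 ),7.55,8 ] 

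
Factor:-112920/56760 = -11^( - 1)*43^ ( - 1 ) *941^1 = - 941/473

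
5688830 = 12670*449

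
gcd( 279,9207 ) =279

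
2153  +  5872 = 8025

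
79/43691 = 79/43691 = 0.00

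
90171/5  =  90171/5 = 18034.20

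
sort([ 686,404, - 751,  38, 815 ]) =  [ - 751, 38, 404,686  ,  815] 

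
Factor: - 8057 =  - 7^1 * 1151^1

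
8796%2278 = 1962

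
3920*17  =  66640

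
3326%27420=3326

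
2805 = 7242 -4437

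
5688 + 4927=10615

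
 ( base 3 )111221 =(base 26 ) EC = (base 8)570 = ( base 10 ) 376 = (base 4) 11320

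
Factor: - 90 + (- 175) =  - 265= - 5^1*53^1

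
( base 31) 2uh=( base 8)5465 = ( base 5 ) 42434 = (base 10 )2869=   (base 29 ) 3br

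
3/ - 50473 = - 1 + 50470/50473  =  - 0.00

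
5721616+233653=5955269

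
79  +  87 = 166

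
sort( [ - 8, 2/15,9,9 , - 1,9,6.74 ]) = [- 8, - 1,2/15,6.74 , 9, 9, 9 ] 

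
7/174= 7/174= 0.04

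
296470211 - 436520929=- 140050718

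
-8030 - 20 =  - 8050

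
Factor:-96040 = -2^3*5^1*7^4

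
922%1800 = 922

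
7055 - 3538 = 3517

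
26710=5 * 5342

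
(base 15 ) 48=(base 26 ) 2g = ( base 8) 104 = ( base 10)68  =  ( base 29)2a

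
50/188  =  25/94 = 0.27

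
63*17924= 1129212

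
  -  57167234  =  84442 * ( - 677 )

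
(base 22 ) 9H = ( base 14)115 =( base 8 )327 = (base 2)11010111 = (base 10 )215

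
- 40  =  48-88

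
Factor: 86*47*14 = 56588 = 2^2*7^1*43^1*47^1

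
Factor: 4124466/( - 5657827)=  - 2^1*3^3*7^( -1)*76379^1*808261^( -1)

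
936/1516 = 234/379 = 0.62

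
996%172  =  136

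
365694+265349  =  631043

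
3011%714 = 155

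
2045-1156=889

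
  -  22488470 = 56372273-78860743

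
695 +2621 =3316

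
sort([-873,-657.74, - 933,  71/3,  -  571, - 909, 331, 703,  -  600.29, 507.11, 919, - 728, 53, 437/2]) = [-933, - 909, - 873,-728, - 657.74,  -  600.29, - 571, 71/3, 53,437/2, 331, 507.11,  703, 919 ]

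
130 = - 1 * ( - 130 ) 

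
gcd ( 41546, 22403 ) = 1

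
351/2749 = 351/2749 =0.13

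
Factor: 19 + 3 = 22 = 2^1*11^1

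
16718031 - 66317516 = - 49599485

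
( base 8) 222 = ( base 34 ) 4a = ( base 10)146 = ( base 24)62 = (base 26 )5g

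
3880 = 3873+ 7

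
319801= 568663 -248862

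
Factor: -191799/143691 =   -  303/227 = -3^1* 101^1*227^( - 1)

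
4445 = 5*889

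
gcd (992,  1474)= 2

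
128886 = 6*21481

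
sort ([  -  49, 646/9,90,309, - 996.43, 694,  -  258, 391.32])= [  -  996.43,- 258, - 49, 646/9, 90,309,391.32,  694] 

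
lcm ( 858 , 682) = 26598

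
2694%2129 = 565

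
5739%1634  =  837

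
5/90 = 1/18 = 0.06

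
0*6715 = 0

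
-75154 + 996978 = 921824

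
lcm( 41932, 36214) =796708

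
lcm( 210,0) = 0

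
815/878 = 815/878 = 0.93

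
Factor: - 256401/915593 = -3^2*7^(-1)*31^1*139^(  -  1 )*919^1*941^( - 1)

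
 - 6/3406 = -1 + 1700/1703 = - 0.00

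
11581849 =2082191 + 9499658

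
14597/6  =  2432 + 5/6 = 2432.83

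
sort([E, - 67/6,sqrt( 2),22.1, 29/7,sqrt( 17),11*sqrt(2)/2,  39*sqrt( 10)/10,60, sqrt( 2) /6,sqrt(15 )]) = [ - 67/6,sqrt(2) /6,sqrt( 2), E, sqrt(15) , sqrt( 17), 29/7,11*sqrt(2 ) /2 , 39* sqrt( 10) /10,22.1, 60] 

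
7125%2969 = 1187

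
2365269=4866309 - 2501040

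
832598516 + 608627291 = 1441225807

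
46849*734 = 34387166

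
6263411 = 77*81343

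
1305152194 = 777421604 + 527730590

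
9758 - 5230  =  4528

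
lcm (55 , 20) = 220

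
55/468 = 55/468 = 0.12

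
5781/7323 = 1927/2441 = 0.79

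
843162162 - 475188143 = 367974019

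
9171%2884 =519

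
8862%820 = 662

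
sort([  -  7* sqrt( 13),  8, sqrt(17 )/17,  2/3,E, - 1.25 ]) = [ - 7*sqrt( 13 ) ,  -  1.25,sqrt( 17 )/17, 2/3 , E,  8]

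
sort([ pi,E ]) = [ E , pi]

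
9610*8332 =80070520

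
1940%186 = 80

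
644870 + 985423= 1630293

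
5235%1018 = 145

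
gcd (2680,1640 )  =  40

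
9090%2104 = 674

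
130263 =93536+36727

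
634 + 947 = 1581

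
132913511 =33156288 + 99757223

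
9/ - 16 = - 1 + 7/16 = - 0.56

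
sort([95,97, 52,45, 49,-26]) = [ - 26, 45,49, 52 , 95,97]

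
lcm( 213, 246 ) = 17466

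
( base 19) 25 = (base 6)111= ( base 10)43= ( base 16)2B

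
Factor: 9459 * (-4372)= -2^2 * 3^2*1051^1 * 1093^1 = - 41354748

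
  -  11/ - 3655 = 11/3655 = 0.00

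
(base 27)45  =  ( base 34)3B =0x71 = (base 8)161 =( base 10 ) 113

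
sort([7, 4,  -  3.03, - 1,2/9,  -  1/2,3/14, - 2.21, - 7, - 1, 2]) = [ - 7,-3.03, - 2.21,-1,-1, - 1/2, 3/14 , 2/9, 2,4,7]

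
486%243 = 0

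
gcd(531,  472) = 59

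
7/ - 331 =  - 7/331 = -  0.02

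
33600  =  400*84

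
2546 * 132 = 336072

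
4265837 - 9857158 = - 5591321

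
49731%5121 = 3642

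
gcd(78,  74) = 2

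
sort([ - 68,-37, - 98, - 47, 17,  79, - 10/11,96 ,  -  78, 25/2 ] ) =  [ - 98, - 78,-68, - 47,-37, - 10/11,25/2, 17,79,96]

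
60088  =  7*8584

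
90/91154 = 45/45577=0.00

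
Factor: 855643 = 337^1 * 2539^1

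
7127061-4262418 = 2864643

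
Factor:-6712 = - 2^3*839^1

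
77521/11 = 7047 + 4/11 = 7047.36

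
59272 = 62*956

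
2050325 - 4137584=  - 2087259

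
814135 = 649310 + 164825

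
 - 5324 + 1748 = - 3576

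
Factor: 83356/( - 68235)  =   - 2^2 * 3^(-1)*5^( - 1 )*7^1*13^1*229^1*4549^ ( - 1) 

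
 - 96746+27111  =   - 69635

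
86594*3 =259782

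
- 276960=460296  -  737256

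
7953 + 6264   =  14217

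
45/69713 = 45/69713 = 0.00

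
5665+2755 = 8420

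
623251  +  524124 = 1147375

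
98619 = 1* 98619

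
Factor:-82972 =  - 2^2*20743^1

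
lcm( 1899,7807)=70263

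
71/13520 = 71/13520 = 0.01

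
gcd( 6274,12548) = 6274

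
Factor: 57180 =2^2*3^1 *5^1*953^1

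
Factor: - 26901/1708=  - 2^(- 2) * 3^2*7^1=- 63/4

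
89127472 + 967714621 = 1056842093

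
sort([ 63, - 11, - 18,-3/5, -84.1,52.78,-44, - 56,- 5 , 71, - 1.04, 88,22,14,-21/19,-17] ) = [ -84.1, - 56, - 44, - 18, - 17, - 11, - 5,-21/19,  -  1.04,-3/5,14,22, 52.78,  63,71  ,  88 ]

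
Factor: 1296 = 2^4*3^4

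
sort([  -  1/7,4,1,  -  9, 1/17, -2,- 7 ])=[ - 9, - 7, - 2,-1/7, 1/17,1,4 ]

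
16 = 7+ 9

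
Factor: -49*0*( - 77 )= 0=0^1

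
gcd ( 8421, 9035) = 1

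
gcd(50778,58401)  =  63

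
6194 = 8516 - 2322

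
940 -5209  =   - 4269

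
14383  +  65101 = 79484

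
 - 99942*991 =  -99042522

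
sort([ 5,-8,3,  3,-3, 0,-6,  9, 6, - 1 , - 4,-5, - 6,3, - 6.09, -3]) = [ - 8, - 6.09, - 6,-6,  -  5,-4, - 3, - 3,-1,  0, 3, 3,  3, 5,6,9 ] 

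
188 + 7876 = 8064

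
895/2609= 895/2609 =0.34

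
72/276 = 6/23 = 0.26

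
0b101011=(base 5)133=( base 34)19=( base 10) 43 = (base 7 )61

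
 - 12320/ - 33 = 373+1/3 = 373.33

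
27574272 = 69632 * 396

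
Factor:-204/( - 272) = 2^ ( - 2 )*3^1 = 3/4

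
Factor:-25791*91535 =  - 3^1*5^1*8597^1*18307^1 = - 2360779185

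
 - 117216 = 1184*( - 99) 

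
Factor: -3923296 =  - 2^5 * 13^1*9431^1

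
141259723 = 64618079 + 76641644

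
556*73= 40588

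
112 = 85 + 27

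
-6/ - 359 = 6/359= 0.02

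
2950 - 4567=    - 1617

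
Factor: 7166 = 2^1*3583^1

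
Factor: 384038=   2^1  *  53^1*3623^1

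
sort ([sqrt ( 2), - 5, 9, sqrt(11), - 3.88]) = [-5,-3.88, sqrt (2 ),sqrt( 11 ),9]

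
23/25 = 23/25  =  0.92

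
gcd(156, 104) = 52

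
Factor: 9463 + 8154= 17617 = 79^1*223^1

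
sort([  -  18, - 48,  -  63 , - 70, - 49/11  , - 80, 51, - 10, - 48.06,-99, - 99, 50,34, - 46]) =[ - 99, - 99, - 80,  -  70 , - 63, - 48.06 , - 48, - 46,-18, - 10, - 49/11,34,50,51 ] 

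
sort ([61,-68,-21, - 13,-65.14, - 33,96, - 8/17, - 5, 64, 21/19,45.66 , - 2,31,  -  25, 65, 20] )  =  [  -  68,-65.14,-33,- 25  , - 21,-13,  -  5,  -  2, - 8/17,21/19,20, 31, 45.66, 61,64,  65,96]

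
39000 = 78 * 500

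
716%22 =12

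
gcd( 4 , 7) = 1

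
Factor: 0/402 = 0^1 = 0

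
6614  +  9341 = 15955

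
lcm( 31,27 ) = 837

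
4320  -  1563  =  2757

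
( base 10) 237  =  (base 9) 283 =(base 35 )6r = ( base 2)11101101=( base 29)85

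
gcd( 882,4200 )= 42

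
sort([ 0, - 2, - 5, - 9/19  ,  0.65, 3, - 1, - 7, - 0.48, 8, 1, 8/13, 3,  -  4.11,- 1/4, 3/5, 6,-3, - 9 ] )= [ -9, - 7,  -  5, - 4.11, - 3, - 2,-1,-0.48, - 9/19,-1/4, 0, 3/5, 8/13,0.65,1,3,3, 6, 8 ] 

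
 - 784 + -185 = - 969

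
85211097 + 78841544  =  164052641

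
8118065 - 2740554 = 5377511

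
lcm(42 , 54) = 378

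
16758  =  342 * 49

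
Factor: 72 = 2^3*3^2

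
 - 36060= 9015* ( - 4 )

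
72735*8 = 581880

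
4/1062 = 2/531 = 0.00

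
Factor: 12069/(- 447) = -27 = -3^3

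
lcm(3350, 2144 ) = 53600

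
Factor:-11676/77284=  - 21/139  =  -3^1*7^1*139^( - 1)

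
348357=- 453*( -769) 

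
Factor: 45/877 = 3^2*5^1*877^( - 1)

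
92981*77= 7159537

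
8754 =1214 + 7540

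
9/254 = 9/254 = 0.04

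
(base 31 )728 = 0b1101010001101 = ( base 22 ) e0l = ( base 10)6797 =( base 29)82B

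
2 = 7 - 5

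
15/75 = 1/5 = 0.20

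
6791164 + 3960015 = 10751179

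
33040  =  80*413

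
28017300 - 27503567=513733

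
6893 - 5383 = 1510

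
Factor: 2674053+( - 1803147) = 870906 = 2^1 * 3^1  *37^1*3923^1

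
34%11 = 1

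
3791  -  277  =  3514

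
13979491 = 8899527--5079964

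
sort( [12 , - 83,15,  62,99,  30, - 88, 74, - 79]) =[ - 88, - 83,-79,12,15, 30, 62,  74, 99 ] 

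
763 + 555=1318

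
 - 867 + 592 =-275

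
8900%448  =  388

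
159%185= 159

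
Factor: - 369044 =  - 2^2*13^1 * 47^1*151^1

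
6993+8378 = 15371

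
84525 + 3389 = 87914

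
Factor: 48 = 2^4 * 3^1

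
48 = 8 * 6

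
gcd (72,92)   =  4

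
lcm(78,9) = 234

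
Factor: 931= 7^2 * 19^1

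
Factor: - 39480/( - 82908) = 2^1*3^( - 1)*5^1*7^( - 1) = 10/21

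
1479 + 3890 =5369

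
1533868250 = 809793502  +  724074748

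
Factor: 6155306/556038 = 3^(-3)*7^(  -  1)*23^1*1471^( - 1 )*133811^1 = 3077653/278019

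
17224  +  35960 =53184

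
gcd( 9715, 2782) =1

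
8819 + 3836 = 12655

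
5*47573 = 237865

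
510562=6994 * 73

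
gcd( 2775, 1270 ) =5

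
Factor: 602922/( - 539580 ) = - 2^( - 1)*5^( - 1 )*23^( - 1)*257^1 = - 257/230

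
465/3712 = 465/3712 = 0.13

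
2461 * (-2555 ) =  - 6287855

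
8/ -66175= - 1 + 66167/66175 =- 0.00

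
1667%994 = 673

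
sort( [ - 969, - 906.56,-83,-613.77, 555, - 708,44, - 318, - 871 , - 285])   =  [ - 969, - 906.56, - 871, - 708, - 613.77, - 318, - 285, - 83,44,555]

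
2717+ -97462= - 94745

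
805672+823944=1629616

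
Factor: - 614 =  - 2^1*307^1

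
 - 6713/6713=- 1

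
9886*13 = 128518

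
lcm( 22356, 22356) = 22356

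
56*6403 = 358568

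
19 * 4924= 93556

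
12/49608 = 1/4134=0.00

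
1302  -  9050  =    -  7748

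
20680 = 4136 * 5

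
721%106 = 85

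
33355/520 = 6671/104 = 64.14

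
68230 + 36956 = 105186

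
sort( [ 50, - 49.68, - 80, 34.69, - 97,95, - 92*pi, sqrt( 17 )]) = [ - 92 * pi,  -  97,- 80,-49.68, sqrt( 17),34.69,50,95]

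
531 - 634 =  - 103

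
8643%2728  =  459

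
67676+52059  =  119735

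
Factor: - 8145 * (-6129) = 49920705 = 3^5*5^1*181^1*227^1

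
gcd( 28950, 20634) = 6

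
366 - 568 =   -  202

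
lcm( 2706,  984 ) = 10824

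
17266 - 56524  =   - 39258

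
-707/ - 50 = 707/50 = 14.14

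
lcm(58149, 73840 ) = 4651920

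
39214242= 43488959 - 4274717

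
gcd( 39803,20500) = 1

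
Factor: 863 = 863^1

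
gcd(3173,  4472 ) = 1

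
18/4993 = 18/4993 = 0.00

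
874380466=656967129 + 217413337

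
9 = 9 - 0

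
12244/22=556 + 6/11 = 556.55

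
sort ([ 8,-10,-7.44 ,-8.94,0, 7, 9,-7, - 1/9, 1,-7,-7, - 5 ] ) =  [ - 10, - 8.94,-7.44,-7,  -  7,-7, - 5, - 1/9, 0,1, 7,8, 9] 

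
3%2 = 1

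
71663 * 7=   501641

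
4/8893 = 4/8893 = 0.00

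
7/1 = 7 =7.00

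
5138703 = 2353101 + 2785602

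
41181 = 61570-20389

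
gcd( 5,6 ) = 1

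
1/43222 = 1/43222 = 0.00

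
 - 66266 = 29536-95802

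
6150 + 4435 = 10585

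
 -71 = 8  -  79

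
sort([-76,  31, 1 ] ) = [ - 76, 1, 31]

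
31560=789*40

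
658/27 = 658/27 =24.37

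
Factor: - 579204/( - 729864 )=2^(-1 )*109^( - 1) * 173^1 = 173/218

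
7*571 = 3997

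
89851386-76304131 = 13547255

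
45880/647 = 45880/647 = 70.91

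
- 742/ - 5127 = 742/5127 = 0.14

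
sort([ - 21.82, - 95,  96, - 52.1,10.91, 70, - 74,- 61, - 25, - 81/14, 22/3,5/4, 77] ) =[ - 95, - 74, - 61, - 52.1, - 25,-21.82, - 81/14,5/4,22/3,  10.91,70, 77, 96 ]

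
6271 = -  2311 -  - 8582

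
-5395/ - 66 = 5395/66 = 81.74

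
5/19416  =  5/19416 = 0.00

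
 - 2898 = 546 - 3444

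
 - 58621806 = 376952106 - 435573912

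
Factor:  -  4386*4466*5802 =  - 113648856552 = - 2^3*3^2*7^1*11^1*17^1*29^1*43^1*967^1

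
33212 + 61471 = 94683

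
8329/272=8329/272= 30.62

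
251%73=32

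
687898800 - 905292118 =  - 217393318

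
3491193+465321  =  3956514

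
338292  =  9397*36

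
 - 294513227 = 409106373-703619600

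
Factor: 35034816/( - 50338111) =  -2^6*3^1*1697^( - 1)*29663^( - 1)*182473^1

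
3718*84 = 312312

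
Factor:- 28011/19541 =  - 3^1*9337^1*19541^ ( - 1 ) 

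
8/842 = 4/421 = 0.01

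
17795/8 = 17795/8=2224.38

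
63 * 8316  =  523908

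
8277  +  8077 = 16354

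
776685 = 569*1365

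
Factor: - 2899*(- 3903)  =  11314797=3^1 *13^1*223^1*1301^1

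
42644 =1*42644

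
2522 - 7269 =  - 4747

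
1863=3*621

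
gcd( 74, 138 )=2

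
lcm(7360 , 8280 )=66240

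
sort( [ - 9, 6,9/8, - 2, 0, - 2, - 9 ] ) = [-9, - 9, - 2 , - 2,0,9/8,6]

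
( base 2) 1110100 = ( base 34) 3e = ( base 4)1310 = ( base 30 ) 3Q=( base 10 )116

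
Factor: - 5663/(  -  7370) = 2^( - 1)*5^(-1 )*7^1*11^ (-1 )*67^( - 1)*809^1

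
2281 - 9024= - 6743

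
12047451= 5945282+6102169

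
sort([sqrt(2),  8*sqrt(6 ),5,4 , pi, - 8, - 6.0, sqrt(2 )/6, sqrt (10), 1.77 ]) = [-8,- 6.0, sqrt( 2 )/6,sqrt( 2) , 1.77, pi,sqrt ( 10 ), 4, 5, 8*sqrt( 6)]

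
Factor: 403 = 13^1* 31^1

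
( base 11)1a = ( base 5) 41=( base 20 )11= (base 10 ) 21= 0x15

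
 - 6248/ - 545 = 11 + 253/545= 11.46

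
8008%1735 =1068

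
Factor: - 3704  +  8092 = 4388 = 2^2*1097^1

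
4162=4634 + -472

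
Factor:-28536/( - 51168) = 2^(  -  2)*13^( - 1 )*29^1 = 29/52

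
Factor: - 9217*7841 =-72270497 = - 13^1*709^1*7841^1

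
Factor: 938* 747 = 700686= 2^1*3^2*7^1*67^1 * 83^1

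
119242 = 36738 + 82504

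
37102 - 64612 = -27510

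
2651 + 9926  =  12577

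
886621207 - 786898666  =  99722541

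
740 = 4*185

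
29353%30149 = 29353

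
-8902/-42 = 211  +  20/21 =211.95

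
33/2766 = 11/922 = 0.01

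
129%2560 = 129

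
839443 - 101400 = 738043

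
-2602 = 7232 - 9834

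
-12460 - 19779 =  - 32239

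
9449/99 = 95 + 4/9 = 95.44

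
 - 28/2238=- 1 + 1105/1119= - 0.01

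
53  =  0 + 53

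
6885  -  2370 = 4515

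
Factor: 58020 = 2^2 * 3^1*5^1*967^1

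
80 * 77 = 6160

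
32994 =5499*6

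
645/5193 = 215/1731 = 0.12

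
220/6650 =22/665 = 0.03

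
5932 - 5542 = 390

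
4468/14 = 319 + 1/7 = 319.14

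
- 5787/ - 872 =5787/872 = 6.64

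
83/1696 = 83/1696 = 0.05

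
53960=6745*8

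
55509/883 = 62+763/883=62.86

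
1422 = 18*79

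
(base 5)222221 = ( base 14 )2bbd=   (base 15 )24AB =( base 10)7811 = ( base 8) 17203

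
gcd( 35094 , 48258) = 6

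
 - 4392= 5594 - 9986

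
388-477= - 89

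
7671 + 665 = 8336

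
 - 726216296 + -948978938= - 1675195234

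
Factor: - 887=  - 887^1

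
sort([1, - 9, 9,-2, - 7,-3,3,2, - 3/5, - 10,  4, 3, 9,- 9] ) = [ -10, -9, - 9,-7,- 3, - 2, - 3/5, 1 , 2, 3,3,4, 9, 9] 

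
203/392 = 29/56 = 0.52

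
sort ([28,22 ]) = [22,28]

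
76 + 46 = 122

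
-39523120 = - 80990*488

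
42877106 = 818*52417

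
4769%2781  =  1988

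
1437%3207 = 1437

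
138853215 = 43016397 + 95836818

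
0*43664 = 0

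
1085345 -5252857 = - 4167512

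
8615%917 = 362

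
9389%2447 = 2048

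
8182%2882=2418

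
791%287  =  217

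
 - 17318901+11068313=  -  6250588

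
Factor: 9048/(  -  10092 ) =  - 26/29 = - 2^1*13^1 *29^ (-1 ) 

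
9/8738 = 9/8738=0.00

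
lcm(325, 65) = 325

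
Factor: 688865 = 5^1*311^1*443^1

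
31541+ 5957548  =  5989089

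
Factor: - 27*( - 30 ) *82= 2^2* 3^4*5^1 * 41^1= 66420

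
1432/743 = 1432/743 = 1.93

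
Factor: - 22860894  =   - 2^1 * 3^1*7^1 * 37^1 * 47^1*313^1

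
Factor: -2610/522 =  - 5^1 = -5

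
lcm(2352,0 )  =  0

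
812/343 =116/49  =  2.37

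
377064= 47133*8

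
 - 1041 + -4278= - 5319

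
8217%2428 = 933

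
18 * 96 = 1728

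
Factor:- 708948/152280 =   -  2^(-1)*3^( - 2)*5^( - 1)*419^1  =  - 419/90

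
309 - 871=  - 562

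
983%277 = 152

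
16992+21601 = 38593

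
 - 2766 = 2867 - 5633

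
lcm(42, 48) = 336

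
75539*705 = 53254995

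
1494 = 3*498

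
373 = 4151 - 3778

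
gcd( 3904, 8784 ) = 976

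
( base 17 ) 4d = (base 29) 2n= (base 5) 311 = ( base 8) 121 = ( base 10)81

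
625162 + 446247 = 1071409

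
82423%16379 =528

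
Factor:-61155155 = - 5^1*163^1*75037^1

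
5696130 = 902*6315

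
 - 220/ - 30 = 22/3= 7.33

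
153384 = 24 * 6391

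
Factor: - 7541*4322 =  - 32592202= - 2^1*2161^1*7541^1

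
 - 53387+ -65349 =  - 118736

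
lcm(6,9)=18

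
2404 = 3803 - 1399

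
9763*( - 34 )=  -  331942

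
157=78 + 79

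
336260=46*7310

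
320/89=320/89= 3.60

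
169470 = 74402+95068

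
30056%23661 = 6395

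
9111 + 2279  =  11390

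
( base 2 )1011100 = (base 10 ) 92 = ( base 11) 84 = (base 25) 3h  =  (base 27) 3B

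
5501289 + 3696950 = 9198239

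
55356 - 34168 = 21188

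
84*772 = 64848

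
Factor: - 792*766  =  -2^4*3^2 * 11^1*383^1= - 606672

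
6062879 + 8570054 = 14632933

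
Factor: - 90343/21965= -473/115 = - 5^( - 1 ) * 11^1*23^( - 1) * 43^1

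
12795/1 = 12795 = 12795.00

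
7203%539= 196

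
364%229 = 135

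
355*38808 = 13776840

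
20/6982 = 10/3491  =  0.00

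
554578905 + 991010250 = 1545589155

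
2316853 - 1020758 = 1296095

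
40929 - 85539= -44610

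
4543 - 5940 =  - 1397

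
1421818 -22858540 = -21436722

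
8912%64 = 16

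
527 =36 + 491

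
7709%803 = 482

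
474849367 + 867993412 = 1342842779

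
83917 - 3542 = 80375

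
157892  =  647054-489162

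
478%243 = 235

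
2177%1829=348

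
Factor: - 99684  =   - 2^2*3^3*13^1 * 71^1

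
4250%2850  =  1400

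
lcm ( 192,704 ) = 2112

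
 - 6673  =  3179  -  9852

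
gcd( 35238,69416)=2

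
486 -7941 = -7455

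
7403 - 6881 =522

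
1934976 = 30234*64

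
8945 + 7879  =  16824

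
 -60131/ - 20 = 3006 + 11/20 = 3006.55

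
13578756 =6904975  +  6673781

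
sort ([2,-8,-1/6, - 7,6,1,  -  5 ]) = [ -8, - 7, - 5, - 1/6, 1,2, 6]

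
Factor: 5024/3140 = 2^3*5^(-1 )  =  8/5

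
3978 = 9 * 442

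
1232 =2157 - 925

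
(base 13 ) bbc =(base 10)2014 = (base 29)2BD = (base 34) 1p8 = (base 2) 11111011110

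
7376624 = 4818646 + 2557978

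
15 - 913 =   -  898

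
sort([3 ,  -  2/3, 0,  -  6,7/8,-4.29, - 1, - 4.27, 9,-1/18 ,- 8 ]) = [  -  8, - 6,-4.29, - 4.27, - 1,  -  2/3, - 1/18, 0, 7/8  ,  3 , 9]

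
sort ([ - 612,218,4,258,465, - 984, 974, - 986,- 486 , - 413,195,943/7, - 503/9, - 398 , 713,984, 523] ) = [ - 986,  -  984, - 612, - 486, - 413, - 398, - 503/9,4,943/7,195,218,258 , 465,523,713,974,  984]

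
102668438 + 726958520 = 829626958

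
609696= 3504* 174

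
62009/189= 328 + 17/189  =  328.09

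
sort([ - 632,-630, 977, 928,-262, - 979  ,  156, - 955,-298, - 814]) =[  -  979, - 955, - 814, - 632, - 630,  -  298,- 262,156,928,977 ]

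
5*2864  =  14320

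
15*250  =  3750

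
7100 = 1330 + 5770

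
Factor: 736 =2^5*23^1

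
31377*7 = 219639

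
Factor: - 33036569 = - 33036569^1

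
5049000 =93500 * 54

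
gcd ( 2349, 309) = 3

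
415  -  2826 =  - 2411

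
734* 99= 72666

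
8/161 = 8/161 =0.05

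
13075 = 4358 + 8717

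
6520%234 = 202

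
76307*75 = 5723025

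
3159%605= 134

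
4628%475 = 353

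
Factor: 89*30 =2670 = 2^1 * 3^1* 5^1*89^1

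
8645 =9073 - 428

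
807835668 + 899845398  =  1707681066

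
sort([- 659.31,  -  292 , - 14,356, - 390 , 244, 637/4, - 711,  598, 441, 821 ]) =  [ - 711,-659.31,  -  390, - 292, - 14,637/4,  244, 356, 441, 598, 821 ]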